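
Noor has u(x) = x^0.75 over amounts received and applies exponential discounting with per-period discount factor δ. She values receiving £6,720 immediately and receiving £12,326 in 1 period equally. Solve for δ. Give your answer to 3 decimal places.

δ ≈ 0.634

The payoff in 1 period is discounted by δ, so u(6720) = δ·u(12326) and δ = u(6720)/u(12326).
Since u(x) = x^0.75, δ = (6720/12326)^0.75 = 0.54519^0.75 = 0.63447.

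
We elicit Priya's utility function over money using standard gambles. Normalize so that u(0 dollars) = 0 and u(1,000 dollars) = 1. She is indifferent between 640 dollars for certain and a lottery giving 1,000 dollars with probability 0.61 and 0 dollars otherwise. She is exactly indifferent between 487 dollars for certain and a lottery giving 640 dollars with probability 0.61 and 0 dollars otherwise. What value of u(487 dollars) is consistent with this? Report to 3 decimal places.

The first gamble pins u(640 dollars): it must equal 0.61·1 + 0.39·0 = 0.61.
Chaining: u(487 dollars) = 0.61·0.61 + 0.39·0.00 = 0.3721.

0.372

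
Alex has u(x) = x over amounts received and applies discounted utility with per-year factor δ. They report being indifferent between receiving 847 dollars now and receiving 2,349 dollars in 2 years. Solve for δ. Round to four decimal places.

The payoff in 2 years is discounted by δ^2, so u(847) = δ^2·u(2349) and δ^2 = u(847)/u(2349).
With u(x) = x: δ^2 = 847/2349 = 0.36058.
So δ = 0.36058^(1/2) ≈ 0.6005.

δ ≈ 0.6005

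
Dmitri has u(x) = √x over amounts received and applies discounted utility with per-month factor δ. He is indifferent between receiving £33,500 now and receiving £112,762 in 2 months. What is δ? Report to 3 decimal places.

The payoff in 2 months is discounted by δ^2, so u(33500) = δ^2·u(112762) and δ^2 = u(33500)/u(112762).
With u(x) = √x: δ^2 = √33500/√112762 = √(33500/112762) = 0.54506.
So δ = 0.54506^(1/2) ≈ 0.738.

δ ≈ 0.738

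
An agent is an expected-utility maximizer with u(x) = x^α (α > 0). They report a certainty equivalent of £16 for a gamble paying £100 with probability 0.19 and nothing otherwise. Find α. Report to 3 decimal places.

α ≈ 0.906

Since u(0) = 0, the lottery's EU is 0.19·100^α.
Setting u(16) equal to that: 16^α = 0.19·100^α ⇒ (16/100)^α = 0.19.
α = ln(0.19) / ln(16/100) = -1.660731/-1.832581 ≈ 0.906.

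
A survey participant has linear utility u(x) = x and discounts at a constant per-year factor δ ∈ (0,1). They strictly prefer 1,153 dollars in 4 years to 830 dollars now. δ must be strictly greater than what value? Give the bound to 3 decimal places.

δ > 0.921

The preference means 830 < δ^4·1153.
Hence δ^4 > 830/1153 = 0.71986, and x ↦ x^(1/4) is increasing on (0,∞).
δ > (830/1153)^(1/4) ≈ 0.921.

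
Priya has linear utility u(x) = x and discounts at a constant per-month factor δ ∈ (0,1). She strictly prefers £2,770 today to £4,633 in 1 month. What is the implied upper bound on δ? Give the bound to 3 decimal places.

The preference means 2770 > δ·4633.
So δ < 2770/4633 = 0.59788.

δ < 0.598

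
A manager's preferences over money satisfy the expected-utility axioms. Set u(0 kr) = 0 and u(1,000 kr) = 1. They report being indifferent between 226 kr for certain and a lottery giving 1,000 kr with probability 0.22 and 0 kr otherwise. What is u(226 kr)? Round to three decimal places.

0.220

By the standard-gamble method, u(226 kr) is just the indifference probability on the best outcome: 0.22.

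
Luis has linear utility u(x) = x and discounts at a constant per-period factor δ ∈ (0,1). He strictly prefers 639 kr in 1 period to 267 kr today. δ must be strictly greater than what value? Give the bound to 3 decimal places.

δ > 0.418

The preference means 267 < δ·639.
Dividing through by 639 gives δ > 0.41784.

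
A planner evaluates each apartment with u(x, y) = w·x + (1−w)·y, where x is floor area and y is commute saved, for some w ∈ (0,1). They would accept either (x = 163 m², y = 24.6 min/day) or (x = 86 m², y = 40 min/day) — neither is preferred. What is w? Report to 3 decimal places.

w = 0.167

Equating utilities: w·163 + (1−w)·24.6 = w·86 + (1−w)·40.
w·(163−86) = (1−w)·(40−24.6), i.e. w·77 = (1−w)·15.4.
The marginal rate of substitution is 15.4/77, so w = 15.4/(77+15.4) = 0.167.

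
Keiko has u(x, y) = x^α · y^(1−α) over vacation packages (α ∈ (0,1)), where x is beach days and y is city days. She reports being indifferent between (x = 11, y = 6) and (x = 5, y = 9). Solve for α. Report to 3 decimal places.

α ≈ 0.340

Indifference: 11^α · 6^(1−α) = 5^α · 9^(1−α).
(11/5)^α = (9/6)^(1−α); take logs: α·ln(11/5) = (1−α)·ln(9/6), i.e. α·0.788457 = (1−α)·0.405465.
Thus α·(1.193922) = 0.405465, so α = 0.405465/1.193922 ≈ 0.340.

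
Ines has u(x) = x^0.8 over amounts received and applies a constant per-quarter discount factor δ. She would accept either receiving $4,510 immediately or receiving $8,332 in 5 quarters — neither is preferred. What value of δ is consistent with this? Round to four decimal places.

Indifference means u(4510) = δ^5 · u(8332), so δ^5 = u(4510)/u(8332).
Since u(x) = x^0.8, δ^5 = (4510/8332)^0.8 = 0.54129^0.8 = 0.61199.
So δ = 0.61199^(1/5) ≈ 0.9065.

δ ≈ 0.9065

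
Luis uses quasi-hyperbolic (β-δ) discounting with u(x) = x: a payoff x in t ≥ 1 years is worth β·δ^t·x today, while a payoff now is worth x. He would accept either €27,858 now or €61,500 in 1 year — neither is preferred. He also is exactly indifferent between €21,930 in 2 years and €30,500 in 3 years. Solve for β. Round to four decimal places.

β ≈ 0.6300

The second indifference involves only future payoffs, so β cancels: β·δ^2·21930 = β·δ^3·30500, giving δ = 21930/30500 = 0.71902.
The first indifference: 27858 = β·δ·61500, so β = 27858/(δ·61500) = 27858/(0.71902·61500) ≈ 0.6300.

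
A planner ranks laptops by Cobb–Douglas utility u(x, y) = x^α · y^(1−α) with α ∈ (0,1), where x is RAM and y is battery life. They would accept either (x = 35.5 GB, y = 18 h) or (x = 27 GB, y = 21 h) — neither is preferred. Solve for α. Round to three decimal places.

The Cobb–Douglas utilities coincide, so 35.5^α·18^(1−α) = 27^α·21^(1−α).
Taking logs: α·ln 35.5 + (1−α)·ln 18 = α·ln 27 + (1−α)·ln 21, i.e. α·0.273696 = (1−α)·0.154151.
With A = 0.273696 and B = 0.154151: α·A = (1−α)·B, so α = B/(A+B) = 0.154151/0.427847 ≈ 0.360.

α ≈ 0.360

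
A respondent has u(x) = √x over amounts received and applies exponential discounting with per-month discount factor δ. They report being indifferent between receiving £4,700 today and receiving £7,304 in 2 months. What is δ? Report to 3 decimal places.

The payoff in 2 months is discounted by δ^2, so u(4700) = δ^2·u(7304) and δ^2 = u(4700)/u(7304).
With u(x) = √x: δ^2 = √4700/√7304 = √(4700/7304) = 0.80217.
Taking the square root: δ = 0.80217^(1/2) ≈ 0.896.

δ ≈ 0.896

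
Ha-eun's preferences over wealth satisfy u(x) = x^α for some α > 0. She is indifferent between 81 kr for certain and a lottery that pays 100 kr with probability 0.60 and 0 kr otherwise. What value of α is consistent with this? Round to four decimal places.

The lottery's expected utility is 0.60·u(100) + 0.40·u(0) = 0.60·100^α (since u(0) = 0 for α > 0).
Setting u(81) equal to that: 81^α = 0.60·100^α ⇒ (81/100)^α = 0.60.
Taking logs: α·ln(81/100) = ln(0.60), so α = -0.5108256 / -0.2107210 ≈ 2.4242.

α ≈ 2.4242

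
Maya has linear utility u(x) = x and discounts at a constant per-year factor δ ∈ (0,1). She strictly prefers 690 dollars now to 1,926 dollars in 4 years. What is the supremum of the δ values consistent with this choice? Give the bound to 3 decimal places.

Under u(x) = x this choice says 690 > δ^4·1926.
Dividing by 1926: δ^4 < 0.35826. Both sides are positive, so the 4th root keeps the direction.
δ < 0.35826^(1/4) = 0.774.

δ < 0.774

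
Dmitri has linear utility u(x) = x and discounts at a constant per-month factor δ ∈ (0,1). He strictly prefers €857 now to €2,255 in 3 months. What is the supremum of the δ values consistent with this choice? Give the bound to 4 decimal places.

δ < 0.7243

Comparing present values: 857 > δ^3·2255.
So δ^3 < 857/2255 = 0.38004; taking the cube root of both positive sides preserves the inequality.
δ < (857/2255)^(1/3) ≈ 0.7243.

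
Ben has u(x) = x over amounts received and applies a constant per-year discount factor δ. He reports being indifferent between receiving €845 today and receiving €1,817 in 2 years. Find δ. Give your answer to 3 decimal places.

Indifference means u(845) = δ^2 · u(1817), so δ^2 = u(845)/u(1817).
With u(x) = x: δ^2 = 845/1817 = 0.46505.
Hence δ = (0.46505)^(1/2) = 0.68195.

δ ≈ 0.682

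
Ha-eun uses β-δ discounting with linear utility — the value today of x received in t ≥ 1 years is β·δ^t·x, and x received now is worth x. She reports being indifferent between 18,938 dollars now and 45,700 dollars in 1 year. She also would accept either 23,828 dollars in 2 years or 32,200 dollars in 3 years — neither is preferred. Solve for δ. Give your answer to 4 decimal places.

Both payoffs in the second observation are in the future, so β drops out: δ^2·23828 = δ^3·32200 ⇒ δ = 23828/32200 = 0.74000.

δ ≈ 0.7400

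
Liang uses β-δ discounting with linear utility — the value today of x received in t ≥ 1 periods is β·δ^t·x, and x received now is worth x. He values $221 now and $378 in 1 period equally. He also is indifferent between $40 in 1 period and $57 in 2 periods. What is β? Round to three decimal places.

β ≈ 0.833

From the later pair, β·δ^1·40 = β·δ^2·57; dividing through, δ = 40/57 = 0.70175.
Substituting δ into 221 = β·δ·378: β = 221/(265.263) ≈ 0.833.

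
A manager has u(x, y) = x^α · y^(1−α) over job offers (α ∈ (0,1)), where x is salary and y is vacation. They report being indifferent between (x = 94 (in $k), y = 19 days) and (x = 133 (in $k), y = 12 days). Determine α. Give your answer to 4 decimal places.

Set the two utilities equal: 94^α·19^(1−α) = 133^α·12^(1−α).
Taking logs: α·ln 94 + (1−α)·ln 19 = α·ln 133 + (1−α)·ln 12, i.e. α·-0.3470543 = (1−α)·-0.4595323.
Thus α·(-0.8065866) = -0.4595323, so α = -0.4595323/-0.8065866 ≈ 0.5697.

α ≈ 0.5697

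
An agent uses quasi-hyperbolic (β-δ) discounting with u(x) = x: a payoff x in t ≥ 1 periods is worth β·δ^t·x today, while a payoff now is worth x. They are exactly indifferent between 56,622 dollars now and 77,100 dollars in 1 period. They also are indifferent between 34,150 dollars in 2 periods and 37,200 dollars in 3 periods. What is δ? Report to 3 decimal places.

The second indifference involves only future payoffs, so β cancels: β·δ^2·34150 = β·δ^3·37200, giving δ = 34150/37200 = 0.91801.

δ ≈ 0.918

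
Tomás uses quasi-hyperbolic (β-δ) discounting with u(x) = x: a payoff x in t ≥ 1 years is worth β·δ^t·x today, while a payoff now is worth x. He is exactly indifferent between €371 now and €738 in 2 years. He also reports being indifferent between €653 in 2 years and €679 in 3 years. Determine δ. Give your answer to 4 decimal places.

δ ≈ 0.9617

The second indifference involves only future payoffs, so β cancels: β·δ^2·653 = β·δ^3·679, giving δ = 653/679 = 0.96171.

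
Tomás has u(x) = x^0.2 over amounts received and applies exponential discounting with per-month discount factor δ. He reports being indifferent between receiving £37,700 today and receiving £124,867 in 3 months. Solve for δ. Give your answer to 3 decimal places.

Equating discounted utilities: u(37700) = δ^3·u(124867) ⇒ δ^3 = u(37700)/u(124867).
With u(x) = x^0.2: δ^3 = 37700^0.2/124867^0.2 = (37700/124867)^0.2 = 0.78701.
Hence δ = (0.78701)^(1/3) = 0.92326.

δ ≈ 0.923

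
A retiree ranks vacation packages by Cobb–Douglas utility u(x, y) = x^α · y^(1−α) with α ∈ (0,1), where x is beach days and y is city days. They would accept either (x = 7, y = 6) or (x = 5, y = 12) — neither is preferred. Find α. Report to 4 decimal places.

Indifference: 7^α · 6^(1−α) = 5^α · 12^(1−α).
Rearrange to (7/5)^α = (12/6)^(1−α) and take logs: α·0.3364722 = (1−α)·0.6931472.
Thus α·(1.0296194) = 0.6931472, so α = 0.6931472/1.0296194 ≈ 0.6732.

α ≈ 0.6732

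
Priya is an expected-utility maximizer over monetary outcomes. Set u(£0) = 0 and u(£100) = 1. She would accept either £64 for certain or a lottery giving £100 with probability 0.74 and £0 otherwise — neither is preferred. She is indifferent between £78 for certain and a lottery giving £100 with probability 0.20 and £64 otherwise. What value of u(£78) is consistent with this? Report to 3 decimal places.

From the first indifference, u(£64) = 0.74·u(£100) + 0.26·u(£0) = 0.74·1 + 0.26·0 = 0.74.
Then u(£78) = 0.20·u(£100) + 0.80·u(£64) = 0.20·1.00 + 0.80·0.74 = 0.7920.

0.792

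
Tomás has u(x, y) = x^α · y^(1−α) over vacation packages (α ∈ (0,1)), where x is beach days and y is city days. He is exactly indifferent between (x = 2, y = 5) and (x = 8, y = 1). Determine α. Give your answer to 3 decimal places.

Indifference: 2^α · 5^(1−α) = 8^α · 1^(1−α).
Rearrange to (2/8)^α = (1/5)^(1−α) and take logs: α·-1.386294 = (1−α)·-1.609438.
With A = -1.386294 and B = -1.609438: α·A = (1−α)·B, so α = B/(A+B) = -1.609438/-2.995732 ≈ 0.537.

α ≈ 0.537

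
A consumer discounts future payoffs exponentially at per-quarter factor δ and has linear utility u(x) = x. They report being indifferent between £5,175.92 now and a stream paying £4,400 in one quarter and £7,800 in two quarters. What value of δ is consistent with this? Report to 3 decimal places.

δ ≈ 0.580

Present value of the stream is 4400·δ + 7800·δ². Indifference gives 4400δ + 7800δ² = 5175.92.
Rearranged: 7800δ² + 4400δ − 5175.92 = 0.
δ = (−4400 + √(4400² + 4·7800·5175.92)) / (2·7800) = (−4400 + √180848704.00) / 15600 ≈ 0.580.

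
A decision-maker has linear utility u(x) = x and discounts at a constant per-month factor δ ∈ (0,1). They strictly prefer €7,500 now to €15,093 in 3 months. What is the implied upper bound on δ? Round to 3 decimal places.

The preference means 7500 > δ^3·15093.
Dividing by 15093: δ^3 < 0.49692. Both sides are positive, so the cube root keeps the direction.
δ < 0.49692^(1/3) = 0.792.

δ < 0.792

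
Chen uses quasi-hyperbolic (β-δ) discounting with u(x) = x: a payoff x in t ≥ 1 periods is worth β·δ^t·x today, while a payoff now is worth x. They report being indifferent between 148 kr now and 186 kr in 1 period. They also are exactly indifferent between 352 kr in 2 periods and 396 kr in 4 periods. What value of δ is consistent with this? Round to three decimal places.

The second indifference involves only future payoffs, so β cancels: β·δ^2·352 = β·δ^4·396, giving δ^2 = 352/396 = 0.88889, so δ = 0.94281.

δ ≈ 0.943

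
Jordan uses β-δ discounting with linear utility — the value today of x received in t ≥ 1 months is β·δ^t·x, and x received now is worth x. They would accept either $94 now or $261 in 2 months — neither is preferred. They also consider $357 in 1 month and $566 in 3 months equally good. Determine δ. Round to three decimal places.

δ ≈ 0.794

The second indifference involves only future payoffs, so β cancels: β·δ^1·357 = β·δ^3·566, giving δ^2 = 357/566 = 0.63074, so δ = 0.79419.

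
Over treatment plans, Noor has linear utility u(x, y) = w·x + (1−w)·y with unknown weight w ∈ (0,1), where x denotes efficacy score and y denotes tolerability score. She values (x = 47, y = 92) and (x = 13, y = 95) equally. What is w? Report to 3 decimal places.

Equating utilities: w·47 + (1−w)·92 = w·13 + (1−w)·95.
w·(47−13) = (1−w)·(95−92), i.e. w·34 = (1−w)·3.
The marginal rate of substitution is 3/34, so w = 3/(34+3) = 0.081.

w = 0.081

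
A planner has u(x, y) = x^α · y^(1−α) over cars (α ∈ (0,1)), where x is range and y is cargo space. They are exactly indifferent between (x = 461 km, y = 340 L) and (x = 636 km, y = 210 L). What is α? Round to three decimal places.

α ≈ 0.600

Indifference: 461^α · 340^(1−α) = 636^α · 210^(1−α).
(461/636)^α = (210/340)^(1−α); take logs: α·ln(461/636) = (1−α)·ln(210/340), i.e. α·-0.321801 = (1−α)·-0.481838.
With A = -0.321801 and B = -0.481838: α·A = (1−α)·B, so α = B/(A+B) = -0.481838/-0.803639 ≈ 0.600.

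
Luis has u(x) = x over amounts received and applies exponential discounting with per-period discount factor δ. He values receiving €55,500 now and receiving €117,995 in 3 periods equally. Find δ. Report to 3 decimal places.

δ ≈ 0.778

Indifference means u(55500) = δ^3 · u(117995), so δ^3 = u(55500)/u(117995).
With u(x) = x: δ^3 = 55500/117995 = 0.47036.
Hence δ = (0.47036)^(1/3) = 0.77770.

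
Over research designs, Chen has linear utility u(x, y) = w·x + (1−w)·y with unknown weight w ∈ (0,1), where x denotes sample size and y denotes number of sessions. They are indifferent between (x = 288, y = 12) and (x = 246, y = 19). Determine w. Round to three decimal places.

w = 0.143

Indifference: w·288 + (1−w)·12 = w·246 + (1−w)·19.
w·(288−246) = (1−w)·(19−12), i.e. w·42 = (1−w)·7.
So w/(1−w) = 7/42 = 0.1667, giving w = 7/(42+7) = 0.143.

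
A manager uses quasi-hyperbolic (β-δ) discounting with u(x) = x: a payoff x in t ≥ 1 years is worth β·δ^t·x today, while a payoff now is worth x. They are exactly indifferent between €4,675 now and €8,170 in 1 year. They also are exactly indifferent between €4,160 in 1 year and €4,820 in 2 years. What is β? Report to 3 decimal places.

β ≈ 0.663

The second indifference involves only future payoffs, so β cancels: β·δ^1·4160 = β·δ^2·4820, giving δ = 4160/4820 = 0.86307.
Now use the now-vs-future pair: 4675 = β·δ·8170 gives β = 4675/(0.86307·8170) ≈ 0.663.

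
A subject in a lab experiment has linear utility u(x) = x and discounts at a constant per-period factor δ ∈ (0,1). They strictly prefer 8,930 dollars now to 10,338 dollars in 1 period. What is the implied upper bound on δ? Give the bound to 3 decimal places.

δ < 0.864

Comparing present values: 8930 > δ·10338.
So δ < 8930/10338 = 0.86380.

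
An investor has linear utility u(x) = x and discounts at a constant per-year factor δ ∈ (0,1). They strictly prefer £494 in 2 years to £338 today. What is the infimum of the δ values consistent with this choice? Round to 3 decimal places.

δ > 0.827

The preference means 338 < δ^2·494.
Hence δ^2 > 338/494 = 0.68421, and x ↦ x^(1/2) is increasing on (0,∞).
δ > (338/494)^(1/2) ≈ 0.827.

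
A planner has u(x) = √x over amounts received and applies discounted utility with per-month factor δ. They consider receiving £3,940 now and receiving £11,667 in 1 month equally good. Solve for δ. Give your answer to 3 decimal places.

Equating discounted utilities: u(3940) = δ·u(11667) ⇒ δ = u(3940)/u(11667).
Since u(x) = √x, δ = √(3940/11667) = 0.58112.

δ ≈ 0.581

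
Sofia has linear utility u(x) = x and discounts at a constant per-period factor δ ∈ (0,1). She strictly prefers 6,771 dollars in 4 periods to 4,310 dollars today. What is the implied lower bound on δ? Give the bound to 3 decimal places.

δ > 0.893

The preference means 4310 < δ^4·6771.
Dividing by 6771: δ^4 > 0.63654. Both sides are positive, so the 4th root keeps the direction.
δ > 0.63654^(1/4) = 0.893.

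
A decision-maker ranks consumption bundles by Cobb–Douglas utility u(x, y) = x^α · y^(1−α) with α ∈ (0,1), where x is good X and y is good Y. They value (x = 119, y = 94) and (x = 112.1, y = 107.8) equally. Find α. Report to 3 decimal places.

α ≈ 0.696

The Cobb–Douglas utilities coincide, so 119^α·94^(1−α) = 112.1^α·107.8^(1−α).
(119/112.1)^α = (107.8/94)^(1−α); take logs: α·ln(119/112.1) = (1−α)·ln(107.8/94), i.e. α·0.059732 = (1−α)·0.136983.
Thus α·(0.196715) = 0.136983, so α = 0.136983/0.196715 ≈ 0.696.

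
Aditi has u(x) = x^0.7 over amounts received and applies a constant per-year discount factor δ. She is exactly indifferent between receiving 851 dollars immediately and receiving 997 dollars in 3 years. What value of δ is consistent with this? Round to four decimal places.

δ ≈ 0.9637

Indifference means u(851) = δ^3 · u(997), so δ^3 = u(851)/u(997).
Since u(x) = x^0.7, δ^3 = (851/997)^0.7 = 0.85356^0.7 = 0.89508.
Taking the cube root: δ = 0.89508^(1/3) ≈ 0.9637.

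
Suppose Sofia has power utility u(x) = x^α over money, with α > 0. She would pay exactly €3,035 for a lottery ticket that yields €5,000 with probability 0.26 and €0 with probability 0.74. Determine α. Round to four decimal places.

α ≈ 2.6983

EU(lottery) = 0.26·5000^α + 0.74·0 = 0.26·5000^α.
Setting u(3035) equal to that: 3035^α = 0.26·5000^α ⇒ (3035/5000)^α = 0.26.
Taking logs: α·ln(3035/5000) = ln(0.26), so α = -1.3470736 / -0.4992265 ≈ 2.6983.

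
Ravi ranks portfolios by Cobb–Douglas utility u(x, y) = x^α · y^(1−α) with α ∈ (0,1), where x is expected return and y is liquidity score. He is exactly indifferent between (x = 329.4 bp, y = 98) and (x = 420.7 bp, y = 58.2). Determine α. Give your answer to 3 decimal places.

Set the two utilities equal: 329.4^α·98^(1−α) = 420.7^α·58.2^(1−α).
Rearrange to (329.4/420.7)^α = (58.2/98)^(1−α) and take logs: α·-0.244647 = (1−α)·-0.521082.
Thus α·(-0.765729) = -0.521082, so α = -0.521082/-0.765729 ≈ 0.681.

α ≈ 0.681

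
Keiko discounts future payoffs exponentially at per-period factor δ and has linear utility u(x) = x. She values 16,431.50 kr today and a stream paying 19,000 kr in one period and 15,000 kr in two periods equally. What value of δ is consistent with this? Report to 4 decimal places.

δ ≈ 0.5900

Present value of the stream is 19000·δ + 15000·δ². Indifference gives 19000δ + 15000δ² = 16431.50.
So 15000δ² + 19000δ − 16431.50 = 0.
δ = (−19000 + √(19000² + 4·15000·16431.50)) / (2·15000) = (−19000 + √1346890000.00) / 30000 ≈ 0.5900.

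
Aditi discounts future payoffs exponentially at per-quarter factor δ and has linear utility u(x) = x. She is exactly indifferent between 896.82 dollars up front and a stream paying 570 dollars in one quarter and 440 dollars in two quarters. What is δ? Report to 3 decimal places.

δ ≈ 0.920

The stream is worth 570δ + 440δ² today, so 570δ + 440δ² = 896.82.
Rearranged: 440δ² + 570δ − 896.82 = 0.
δ = (−570 + √(570² + 4·440·896.82)) / (2·440) = (−570 + √1903303.20) / 880 ≈ 0.920.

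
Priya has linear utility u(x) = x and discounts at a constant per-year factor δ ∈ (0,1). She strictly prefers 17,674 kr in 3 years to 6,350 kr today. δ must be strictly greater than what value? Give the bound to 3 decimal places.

Comparing present values: 6350 < δ^3·17674.
Dividing by 17674: δ^3 > 0.35928. Both sides are positive, so the cube root keeps the direction.
δ > (6350/17674)^(1/3) ≈ 0.711.

δ > 0.711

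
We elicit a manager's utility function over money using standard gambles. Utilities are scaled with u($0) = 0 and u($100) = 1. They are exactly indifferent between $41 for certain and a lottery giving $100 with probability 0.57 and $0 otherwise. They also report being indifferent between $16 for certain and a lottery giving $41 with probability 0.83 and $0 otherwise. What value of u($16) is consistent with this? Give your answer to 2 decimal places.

First, u($41) = 0.57·u($100) + 0.43·u($0) = 0.57.
The second indifference gives u($16) = 0.83·u($41) + 0.17·u($0) = 0.83·0.57 + 0.17·0.00 = 0.4731.

0.47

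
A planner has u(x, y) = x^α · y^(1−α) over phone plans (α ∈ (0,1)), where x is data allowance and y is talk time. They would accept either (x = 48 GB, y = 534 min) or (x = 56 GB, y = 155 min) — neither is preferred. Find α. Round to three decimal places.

Indifference: 48^α · 534^(1−α) = 56^α · 155^(1−α).
(48/56)^α = (155/534)^(1−α); take logs: α·ln(48/56) = (1−α)·ln(155/534), i.e. α·-0.154151 = (1−α)·-1.236971.
So α/(1−α) = (-1.236971)/(-0.154151) = 8.024411, and α = 8.024411/9.024411 ≈ 0.889.

α ≈ 0.889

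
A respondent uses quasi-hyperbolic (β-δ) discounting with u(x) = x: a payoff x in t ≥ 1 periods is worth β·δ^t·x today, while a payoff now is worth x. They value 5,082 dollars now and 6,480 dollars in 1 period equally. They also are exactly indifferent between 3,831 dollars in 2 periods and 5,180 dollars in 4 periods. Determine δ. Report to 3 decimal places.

δ ≈ 0.860

From the later pair, β·δ^2·3831 = β·δ^4·5180; dividing through, δ^2 = 3831/5180 = 0.73958, so δ = 0.85999.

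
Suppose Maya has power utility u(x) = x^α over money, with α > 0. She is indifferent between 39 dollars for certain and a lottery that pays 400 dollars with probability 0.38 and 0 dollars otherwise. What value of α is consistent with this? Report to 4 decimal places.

α ≈ 0.4156

EU(lottery) = 0.38·400^α + 0.62·0 = 0.38·400^α.
Equating: 39^α = 0.38·400^α, i.e. 0.0975^α = 0.38.
Take logs: α = ln 0.38 / ln(39/400) ≈ 0.415646.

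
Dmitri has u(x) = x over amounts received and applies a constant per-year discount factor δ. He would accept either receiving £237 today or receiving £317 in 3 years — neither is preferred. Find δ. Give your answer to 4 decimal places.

Equating discounted utilities: u(237) = δ^3·u(317) ⇒ δ^3 = u(237)/u(317).
With u(x) = x: δ^3 = 237/317 = 0.74763.
Taking the cube root: δ = 0.74763^(1/3) ≈ 0.9076.

δ ≈ 0.9076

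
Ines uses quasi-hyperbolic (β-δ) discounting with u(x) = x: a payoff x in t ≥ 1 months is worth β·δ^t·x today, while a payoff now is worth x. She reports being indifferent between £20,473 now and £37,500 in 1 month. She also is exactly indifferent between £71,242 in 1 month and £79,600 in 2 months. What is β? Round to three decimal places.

β ≈ 0.610

Both payoffs in the second observation are in the future, so β drops out: δ^1·71242 = δ^2·79600 ⇒ δ = 71242/79600 = 0.89500.
Substituting δ into 20473 = β·δ·37500: β = 20473/(33562.500) ≈ 0.610.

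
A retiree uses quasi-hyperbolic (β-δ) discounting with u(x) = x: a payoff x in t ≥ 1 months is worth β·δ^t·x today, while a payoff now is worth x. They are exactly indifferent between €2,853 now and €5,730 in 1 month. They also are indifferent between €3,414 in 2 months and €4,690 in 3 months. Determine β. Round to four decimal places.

β ≈ 0.6840

Both payoffs in the second observation are in the future, so β drops out: δ^2·3414 = δ^3·4690 ⇒ δ = 3414/4690 = 0.72793.
The first indifference: 2853 = β·δ·5730, so β = 2853/(δ·5730) = 2853/(0.72793·5730) ≈ 0.6840.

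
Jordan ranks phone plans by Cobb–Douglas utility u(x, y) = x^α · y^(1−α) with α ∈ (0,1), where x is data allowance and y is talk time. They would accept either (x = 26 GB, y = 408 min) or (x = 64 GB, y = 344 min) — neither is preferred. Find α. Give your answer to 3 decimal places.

Set the two utilities equal: 26^α·408^(1−α) = 64^α·344^(1−α).
Taking logs: α·ln 26 + (1−α)·ln 408 = α·ln 64 + (1−α)·ln 344, i.e. α·-0.900787 = (1−α)·-0.170626.
Thus α·(-1.071413) = -0.170626, so α = -0.170626/-1.071413 ≈ 0.159.

α ≈ 0.159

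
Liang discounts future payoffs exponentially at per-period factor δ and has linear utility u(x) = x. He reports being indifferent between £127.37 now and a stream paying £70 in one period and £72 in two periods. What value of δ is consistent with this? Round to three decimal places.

δ ≈ 0.930

Present value of the stream is 70·δ + 72·δ². Indifference gives 70δ + 72δ² = 127.37.
That is, 72δ² + 70δ − 127.37 = 0, a quadratic in δ.
The positive root is δ = [−70 + √(70² + 4·72·127.37)] / (2·72) = (−70 + 203.918)/144 ≈ 0.930.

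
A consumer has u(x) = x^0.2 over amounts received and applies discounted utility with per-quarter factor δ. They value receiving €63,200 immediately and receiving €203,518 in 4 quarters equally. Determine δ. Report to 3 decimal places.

Indifference means u(63200) = δ^4 · u(203518), so δ^4 = u(63200)/u(203518).
With u(x) = x^0.2: δ^4 = 63200^0.2/203518^0.2 = (63200/203518)^0.2 = 0.79145.
So δ = 0.79145^(1/4) ≈ 0.943.

δ ≈ 0.943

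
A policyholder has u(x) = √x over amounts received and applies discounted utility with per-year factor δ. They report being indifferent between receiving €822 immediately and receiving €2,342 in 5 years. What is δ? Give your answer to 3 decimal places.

Equating discounted utilities: u(822) = δ^5·u(2342) ⇒ δ^5 = u(822)/u(2342).
With u(x) = √x: δ^5 = √822/√2342 = √(822/2342) = 0.59244.
So δ = 0.59244^(1/5) ≈ 0.901.

δ ≈ 0.901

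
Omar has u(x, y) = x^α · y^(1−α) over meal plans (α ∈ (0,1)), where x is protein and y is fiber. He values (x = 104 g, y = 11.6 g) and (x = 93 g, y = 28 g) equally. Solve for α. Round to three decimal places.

The Cobb–Douglas utilities coincide, so 104^α·11.6^(1−α) = 93^α·28^(1−α).
Taking logs: α·ln 104 + (1−α)·ln 11.6 = α·ln 93 + (1−α)·ln 28, i.e. α·0.111791 = (1−α)·0.881199.
With A = 0.111791 and B = 0.881199: α·A = (1−α)·B, so α = B/(A+B) = 0.881199/0.992990 ≈ 0.887.

α ≈ 0.887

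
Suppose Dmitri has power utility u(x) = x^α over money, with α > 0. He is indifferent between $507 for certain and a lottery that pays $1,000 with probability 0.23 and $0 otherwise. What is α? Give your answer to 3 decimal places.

α ≈ 2.164

Since u(0) = 0, the lottery's EU is 0.23·1000^α.
Setting u(507) equal to that: 507^α = 0.23·1000^α ⇒ (507/1000)^α = 0.23.
α = ln(0.23) / ln(507/1000) = -1.469676/-0.679244 ≈ 2.164.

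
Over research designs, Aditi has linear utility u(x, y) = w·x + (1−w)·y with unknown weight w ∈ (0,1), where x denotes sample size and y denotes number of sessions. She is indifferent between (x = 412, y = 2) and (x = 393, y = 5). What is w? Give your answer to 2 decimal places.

w = 0.14

Indifference: w·412 + (1−w)·2 = w·393 + (1−w)·5.
Rearranging, 19·w − 3·(1−w) = 0.
The marginal rate of substitution is 3/19, so w = 3/(19+3) = 0.14.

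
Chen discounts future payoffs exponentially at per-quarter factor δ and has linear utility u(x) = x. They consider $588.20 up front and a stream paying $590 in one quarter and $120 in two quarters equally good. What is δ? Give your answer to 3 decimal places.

Present value of the stream is 590·δ + 120·δ². Indifference gives 590δ + 120δ² = 588.20.
That is, 120δ² + 590δ − 588.20 = 0, a quadratic in δ.
The positive root is δ = [−590 + √(590² + 4·120·588.20)] / (2·120) = (−590 + 794.000)/240 ≈ 0.850.

δ ≈ 0.850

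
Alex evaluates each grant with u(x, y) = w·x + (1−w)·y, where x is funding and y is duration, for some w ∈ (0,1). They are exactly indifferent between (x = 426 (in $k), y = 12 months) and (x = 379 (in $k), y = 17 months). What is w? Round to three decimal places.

u(426,12) = u(379,17) means w·426 + (1−w)·12 = w·379 + (1−w)·17.
w·(426−379) = (1−w)·(17−12), i.e. w·47 = (1−w)·5.
Hence w = 5/(47+5) = 5/52 = 0.096.

w = 0.096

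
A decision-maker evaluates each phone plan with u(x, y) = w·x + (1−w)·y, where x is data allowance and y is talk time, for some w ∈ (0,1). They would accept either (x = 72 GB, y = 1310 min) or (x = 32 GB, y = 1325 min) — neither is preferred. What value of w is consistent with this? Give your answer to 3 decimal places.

w = 0.273

Indifference: w·72 + (1−w)·1310 = w·32 + (1−w)·1325.
w·(72−32) = (1−w)·(1325−1310), i.e. w·40 = (1−w)·15.
The marginal rate of substitution is 15/40, so w = 15/(40+15) = 0.273.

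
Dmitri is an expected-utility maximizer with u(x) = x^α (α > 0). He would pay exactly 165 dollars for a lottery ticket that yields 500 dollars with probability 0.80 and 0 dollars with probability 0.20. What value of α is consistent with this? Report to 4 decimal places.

α ≈ 0.2013

The lottery's expected utility is 0.80·u(500) + 0.20·u(0) = 0.80·500^α (since u(0) = 0 for α > 0).
Setting u(165) equal to that: 165^α = 0.80·500^α ⇒ (165/500)^α = 0.80.
α = ln(0.80) / ln(165/500) = -0.2231436/-1.1086626 ≈ 0.2013.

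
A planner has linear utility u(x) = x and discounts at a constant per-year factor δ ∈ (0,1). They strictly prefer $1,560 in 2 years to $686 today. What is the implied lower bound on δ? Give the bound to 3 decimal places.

The preference means 686 < δ^2·1560.
So δ^2 > 686/1560 = 0.43974; taking the square root of both positive sides preserves the inequality.
δ > (686/1560)^(1/2) ≈ 0.663.

δ > 0.663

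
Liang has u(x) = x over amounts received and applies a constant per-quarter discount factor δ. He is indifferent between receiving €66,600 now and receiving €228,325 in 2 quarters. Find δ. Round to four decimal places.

δ ≈ 0.5401

Equating discounted utilities: u(66600) = δ^2·u(228325) ⇒ δ^2 = u(66600)/u(228325).
With u(x) = x: δ^2 = 66600/228325 = 0.29169.
Taking the square root: δ = 0.29169^(1/2) ≈ 0.5401.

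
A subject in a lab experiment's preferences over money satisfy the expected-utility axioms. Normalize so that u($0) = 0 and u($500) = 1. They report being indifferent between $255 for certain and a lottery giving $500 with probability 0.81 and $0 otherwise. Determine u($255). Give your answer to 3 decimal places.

u($255) equals the lottery's expected utility: 0.81·1 + 0.19·0 = 0.81.

0.810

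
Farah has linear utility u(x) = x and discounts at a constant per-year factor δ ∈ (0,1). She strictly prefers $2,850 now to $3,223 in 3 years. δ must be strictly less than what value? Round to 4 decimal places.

Comparing present values: 2850 > δ^3·3223.
Hence δ^3 < 2850/3223 = 0.88427, and x ↦ x^(1/3) is increasing on (0,∞).
δ < 0.88427^(1/3) = 0.9598.

δ < 0.9598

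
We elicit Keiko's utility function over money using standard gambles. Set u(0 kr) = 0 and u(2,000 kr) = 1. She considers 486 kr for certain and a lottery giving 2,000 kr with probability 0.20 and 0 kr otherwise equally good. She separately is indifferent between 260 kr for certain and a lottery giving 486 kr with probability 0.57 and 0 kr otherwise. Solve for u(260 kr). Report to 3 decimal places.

0.114

First, u(486 kr) = 0.20·u(2,000 kr) + 0.80·u(0 kr) = 0.20.
The second indifference gives u(260 kr) = 0.57·u(486 kr) + 0.43·u(0 kr) = 0.57·0.20 + 0.43·0.00 = 0.1140.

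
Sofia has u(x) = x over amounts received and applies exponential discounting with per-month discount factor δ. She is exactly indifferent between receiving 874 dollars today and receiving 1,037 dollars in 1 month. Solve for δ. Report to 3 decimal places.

δ ≈ 0.843

The payoff in 1 month is discounted by δ, so u(874) = δ·u(1037) and δ = u(874)/u(1037).
With u(x) = x: δ = 874/1037 = 0.84282.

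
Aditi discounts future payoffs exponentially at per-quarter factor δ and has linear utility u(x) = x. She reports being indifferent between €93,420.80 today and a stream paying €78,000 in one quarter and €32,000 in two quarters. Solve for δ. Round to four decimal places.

The stream is worth 78000δ + 32000δ² today, so 78000δ + 32000δ² = 93420.80.
So 32000δ² + 78000δ − 93420.80 = 0.
By the quadratic formula (taking the positive root), δ = (−78000 + √18041862400.00) / 64000 ≈ 0.8800.

δ ≈ 0.8800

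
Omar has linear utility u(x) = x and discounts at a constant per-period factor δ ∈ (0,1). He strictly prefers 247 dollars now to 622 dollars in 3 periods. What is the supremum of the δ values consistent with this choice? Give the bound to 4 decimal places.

The preference means 247 > δ^3·622.
Hence δ^3 < 247/622 = 0.39711, and x ↦ x^(1/3) is increasing on (0,∞).
δ < (247/622)^(1/3) ≈ 0.7350.

δ < 0.7350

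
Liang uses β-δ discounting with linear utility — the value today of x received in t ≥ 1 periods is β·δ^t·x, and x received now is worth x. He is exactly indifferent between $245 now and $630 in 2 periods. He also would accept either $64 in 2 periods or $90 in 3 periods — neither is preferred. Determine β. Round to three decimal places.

β ≈ 0.769

The second indifference involves only future payoffs, so β cancels: β·δ^2·64 = β·δ^3·90, giving δ = 64/90 = 0.71111.
The first indifference: 245 = β·δ^2·630, so β = 245/(δ^2·630) = 245/(0.50568·630) ≈ 0.769.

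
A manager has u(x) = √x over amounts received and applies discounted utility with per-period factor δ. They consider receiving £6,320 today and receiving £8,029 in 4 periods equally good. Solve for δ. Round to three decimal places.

δ ≈ 0.971

The payoff in 4 periods is discounted by δ^4, so u(6320) = δ^4·u(8029) and δ^4 = u(6320)/u(8029).
Since u(x) = √x, δ^4 = √(6320/8029) = 0.88721.
Taking the 4th root: δ = 0.88721^(1/4) ≈ 0.971.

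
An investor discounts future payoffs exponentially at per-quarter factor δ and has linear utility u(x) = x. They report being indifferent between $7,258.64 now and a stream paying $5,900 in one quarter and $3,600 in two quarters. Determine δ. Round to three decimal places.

Present value of the stream is 5900·δ + 3600·δ². Indifference gives 5900δ + 3600δ² = 7258.64.
Rearranged: 3600δ² + 5900δ − 7258.64 = 0.
The positive root is δ = [−5900 + √(5900² + 4·3600·7258.64)] / (2·3600) = (−5900 + 11804.000)/7200 ≈ 0.820.

δ ≈ 0.820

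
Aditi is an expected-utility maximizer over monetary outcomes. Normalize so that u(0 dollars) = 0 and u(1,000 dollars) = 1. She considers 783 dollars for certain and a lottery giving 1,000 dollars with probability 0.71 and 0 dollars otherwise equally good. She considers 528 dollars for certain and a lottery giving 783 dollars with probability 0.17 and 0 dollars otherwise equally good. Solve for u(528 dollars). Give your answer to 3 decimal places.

0.121

From the first indifference, u(783 dollars) = 0.71·u(1,000 dollars) + 0.29·u(0 dollars) = 0.71·1 + 0.29·0 = 0.71.
Then u(528 dollars) = 0.17·u(783 dollars) + 0.83·u(0 dollars) = 0.17·0.71 + 0.83·0.00 = 0.1207.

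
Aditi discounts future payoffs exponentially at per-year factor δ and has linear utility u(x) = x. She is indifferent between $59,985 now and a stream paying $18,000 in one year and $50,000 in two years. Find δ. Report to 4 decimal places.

Present value of the stream is 18000·δ + 50000·δ². Indifference gives 18000δ + 50000δ² = 59985.
Rearranged: 50000δ² + 18000δ − 59985 = 0.
The positive root is δ = [−18000 + √(18000² + 4·50000·59985)] / (2·50000) = (−18000 + 111000.000)/100000 ≈ 0.9300.

δ ≈ 0.9300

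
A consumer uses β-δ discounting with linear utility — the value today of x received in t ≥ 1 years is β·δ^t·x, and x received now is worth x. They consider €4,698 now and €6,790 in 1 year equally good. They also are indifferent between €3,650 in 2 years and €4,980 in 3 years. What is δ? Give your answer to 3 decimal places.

From the later pair, β·δ^2·3650 = β·δ^3·4980; dividing through, δ = 3650/4980 = 0.73293.

δ ≈ 0.733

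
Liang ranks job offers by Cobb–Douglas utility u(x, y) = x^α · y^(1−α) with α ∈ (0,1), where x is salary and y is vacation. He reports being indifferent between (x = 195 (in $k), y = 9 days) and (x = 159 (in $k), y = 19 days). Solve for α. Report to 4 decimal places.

The Cobb–Douglas utilities coincide, so 195^α·9^(1−α) = 159^α·19^(1−α).
Taking logs: α·ln 195 + (1−α)·ln 9 = α·ln 159 + (1−α)·ln 19, i.e. α·0.2040954 = (1−α)·0.7472144.
With A = 0.2040954 and B = 0.7472144: α·A = (1−α)·B, so α = B/(A+B) = 0.7472144/0.9513098 ≈ 0.7855.

α ≈ 0.7855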